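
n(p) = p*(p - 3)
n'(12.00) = 21.00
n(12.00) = 108.00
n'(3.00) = 3.00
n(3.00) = 0.00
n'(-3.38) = -9.76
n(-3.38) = 21.56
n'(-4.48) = -11.96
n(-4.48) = 33.51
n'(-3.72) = -10.44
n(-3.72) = 25.00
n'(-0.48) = -3.96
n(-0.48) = 1.67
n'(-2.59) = -8.18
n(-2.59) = 14.48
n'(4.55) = 6.10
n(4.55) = 7.05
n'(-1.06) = -5.12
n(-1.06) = 4.30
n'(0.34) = -2.32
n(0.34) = -0.90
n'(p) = 2*p - 3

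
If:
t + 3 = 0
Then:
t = -3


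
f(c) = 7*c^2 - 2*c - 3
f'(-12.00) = -170.00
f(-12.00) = 1029.00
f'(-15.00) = -212.00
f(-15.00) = 1602.00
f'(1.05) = 12.70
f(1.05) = 2.62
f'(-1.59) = -24.26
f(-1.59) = 17.88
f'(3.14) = 41.96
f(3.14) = 59.74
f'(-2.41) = -35.74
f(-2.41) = 42.48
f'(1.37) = 17.18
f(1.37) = 7.40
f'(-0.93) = -15.02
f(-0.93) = 4.91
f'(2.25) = 29.50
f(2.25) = 27.94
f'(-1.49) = -22.86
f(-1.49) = 15.52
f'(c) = 14*c - 2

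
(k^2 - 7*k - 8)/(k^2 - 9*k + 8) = (k + 1)/(k - 1)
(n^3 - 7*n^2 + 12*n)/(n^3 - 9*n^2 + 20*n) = (n - 3)/(n - 5)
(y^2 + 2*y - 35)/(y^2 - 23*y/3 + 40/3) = 3*(y + 7)/(3*y - 8)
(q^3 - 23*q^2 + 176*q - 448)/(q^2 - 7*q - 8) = (q^2 - 15*q + 56)/(q + 1)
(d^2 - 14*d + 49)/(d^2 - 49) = (d - 7)/(d + 7)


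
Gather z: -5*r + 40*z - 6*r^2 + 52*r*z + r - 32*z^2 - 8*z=-6*r^2 - 4*r - 32*z^2 + z*(52*r + 32)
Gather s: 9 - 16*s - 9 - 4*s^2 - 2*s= -4*s^2 - 18*s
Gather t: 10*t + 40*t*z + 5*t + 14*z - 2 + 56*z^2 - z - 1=t*(40*z + 15) + 56*z^2 + 13*z - 3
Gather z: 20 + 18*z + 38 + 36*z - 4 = 54*z + 54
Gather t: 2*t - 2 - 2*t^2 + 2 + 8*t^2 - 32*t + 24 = 6*t^2 - 30*t + 24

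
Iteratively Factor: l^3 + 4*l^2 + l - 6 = (l + 2)*(l^2 + 2*l - 3) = (l - 1)*(l + 2)*(l + 3)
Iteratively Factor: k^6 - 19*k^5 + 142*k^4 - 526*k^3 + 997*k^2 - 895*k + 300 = (k - 3)*(k^5 - 16*k^4 + 94*k^3 - 244*k^2 + 265*k - 100) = (k - 4)*(k - 3)*(k^4 - 12*k^3 + 46*k^2 - 60*k + 25) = (k - 5)*(k - 4)*(k - 3)*(k^3 - 7*k^2 + 11*k - 5) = (k - 5)^2*(k - 4)*(k - 3)*(k^2 - 2*k + 1) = (k - 5)^2*(k - 4)*(k - 3)*(k - 1)*(k - 1)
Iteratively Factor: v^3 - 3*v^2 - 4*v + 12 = (v - 2)*(v^2 - v - 6) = (v - 2)*(v + 2)*(v - 3)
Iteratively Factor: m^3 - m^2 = (m - 1)*(m^2) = m*(m - 1)*(m)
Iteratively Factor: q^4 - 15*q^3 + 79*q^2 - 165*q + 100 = (q - 4)*(q^3 - 11*q^2 + 35*q - 25) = (q - 5)*(q - 4)*(q^2 - 6*q + 5) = (q - 5)*(q - 4)*(q - 1)*(q - 5)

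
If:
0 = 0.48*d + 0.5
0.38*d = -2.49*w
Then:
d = -1.04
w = 0.16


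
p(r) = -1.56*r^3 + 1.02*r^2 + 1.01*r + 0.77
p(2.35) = -11.47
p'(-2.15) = -25.01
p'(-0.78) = -3.43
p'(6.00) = -155.23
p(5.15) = -180.06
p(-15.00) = 5480.12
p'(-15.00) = -1082.59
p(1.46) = -0.44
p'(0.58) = 0.62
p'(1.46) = -5.99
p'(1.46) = -5.99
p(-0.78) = 1.34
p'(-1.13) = -7.27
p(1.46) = -0.44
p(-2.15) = 18.82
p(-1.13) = 3.18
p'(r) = -4.68*r^2 + 2.04*r + 1.01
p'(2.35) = -20.04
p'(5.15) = -112.61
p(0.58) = 1.39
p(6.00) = -293.41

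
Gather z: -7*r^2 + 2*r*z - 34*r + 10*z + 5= -7*r^2 - 34*r + z*(2*r + 10) + 5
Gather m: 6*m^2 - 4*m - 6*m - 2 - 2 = 6*m^2 - 10*m - 4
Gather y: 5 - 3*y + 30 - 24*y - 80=-27*y - 45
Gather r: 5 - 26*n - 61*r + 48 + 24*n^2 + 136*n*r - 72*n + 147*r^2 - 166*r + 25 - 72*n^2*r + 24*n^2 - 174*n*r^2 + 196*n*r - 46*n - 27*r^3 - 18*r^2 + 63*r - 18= 48*n^2 - 144*n - 27*r^3 + r^2*(129 - 174*n) + r*(-72*n^2 + 332*n - 164) + 60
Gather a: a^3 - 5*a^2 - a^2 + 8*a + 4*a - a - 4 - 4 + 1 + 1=a^3 - 6*a^2 + 11*a - 6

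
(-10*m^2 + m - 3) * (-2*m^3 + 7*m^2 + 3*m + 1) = 20*m^5 - 72*m^4 - 17*m^3 - 28*m^2 - 8*m - 3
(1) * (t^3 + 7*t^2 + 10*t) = t^3 + 7*t^2 + 10*t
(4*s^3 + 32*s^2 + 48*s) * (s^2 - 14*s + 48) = 4*s^5 - 24*s^4 - 208*s^3 + 864*s^2 + 2304*s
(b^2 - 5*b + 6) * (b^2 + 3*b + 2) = b^4 - 2*b^3 - 7*b^2 + 8*b + 12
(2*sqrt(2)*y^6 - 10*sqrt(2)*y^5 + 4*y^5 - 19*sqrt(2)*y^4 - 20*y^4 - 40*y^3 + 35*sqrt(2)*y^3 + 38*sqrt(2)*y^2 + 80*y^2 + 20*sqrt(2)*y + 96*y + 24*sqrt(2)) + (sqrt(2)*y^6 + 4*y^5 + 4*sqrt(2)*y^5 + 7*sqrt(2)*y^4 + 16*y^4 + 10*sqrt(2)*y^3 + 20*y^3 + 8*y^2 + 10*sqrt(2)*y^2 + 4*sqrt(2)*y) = 3*sqrt(2)*y^6 - 6*sqrt(2)*y^5 + 8*y^5 - 12*sqrt(2)*y^4 - 4*y^4 - 20*y^3 + 45*sqrt(2)*y^3 + 48*sqrt(2)*y^2 + 88*y^2 + 24*sqrt(2)*y + 96*y + 24*sqrt(2)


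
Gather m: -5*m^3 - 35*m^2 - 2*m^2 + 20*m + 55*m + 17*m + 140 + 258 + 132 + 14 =-5*m^3 - 37*m^2 + 92*m + 544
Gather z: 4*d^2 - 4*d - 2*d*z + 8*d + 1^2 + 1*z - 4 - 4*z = 4*d^2 + 4*d + z*(-2*d - 3) - 3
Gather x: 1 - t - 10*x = -t - 10*x + 1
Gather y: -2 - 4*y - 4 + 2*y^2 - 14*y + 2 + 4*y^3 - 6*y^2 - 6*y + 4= 4*y^3 - 4*y^2 - 24*y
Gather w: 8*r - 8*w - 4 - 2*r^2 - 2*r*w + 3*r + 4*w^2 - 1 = -2*r^2 + 11*r + 4*w^2 + w*(-2*r - 8) - 5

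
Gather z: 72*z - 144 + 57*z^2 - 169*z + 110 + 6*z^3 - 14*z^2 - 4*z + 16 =6*z^3 + 43*z^2 - 101*z - 18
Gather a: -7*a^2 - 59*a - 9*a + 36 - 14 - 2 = -7*a^2 - 68*a + 20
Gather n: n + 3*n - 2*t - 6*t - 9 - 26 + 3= 4*n - 8*t - 32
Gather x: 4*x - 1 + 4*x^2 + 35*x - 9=4*x^2 + 39*x - 10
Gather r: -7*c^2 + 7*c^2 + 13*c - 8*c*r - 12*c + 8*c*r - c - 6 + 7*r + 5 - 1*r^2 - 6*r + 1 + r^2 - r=0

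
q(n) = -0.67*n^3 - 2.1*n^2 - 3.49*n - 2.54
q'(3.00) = -34.18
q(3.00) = -50.00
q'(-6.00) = -50.65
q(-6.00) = 87.52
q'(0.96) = -9.37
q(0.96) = -8.42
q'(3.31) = -39.41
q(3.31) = -61.40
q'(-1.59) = -1.89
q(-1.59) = 0.39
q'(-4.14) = -20.55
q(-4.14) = 23.46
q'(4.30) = -58.71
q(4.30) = -109.65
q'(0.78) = -7.99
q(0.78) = -6.86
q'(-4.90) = -31.17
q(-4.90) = 42.96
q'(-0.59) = -1.71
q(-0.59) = -1.07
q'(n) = -2.01*n^2 - 4.2*n - 3.49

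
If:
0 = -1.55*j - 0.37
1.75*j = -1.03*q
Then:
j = -0.24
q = 0.41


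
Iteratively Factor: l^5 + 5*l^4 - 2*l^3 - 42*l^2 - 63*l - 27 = (l + 3)*(l^4 + 2*l^3 - 8*l^2 - 18*l - 9) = (l - 3)*(l + 3)*(l^3 + 5*l^2 + 7*l + 3) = (l - 3)*(l + 3)^2*(l^2 + 2*l + 1) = (l - 3)*(l + 1)*(l + 3)^2*(l + 1)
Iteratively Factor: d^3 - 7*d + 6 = (d - 1)*(d^2 + d - 6) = (d - 2)*(d - 1)*(d + 3)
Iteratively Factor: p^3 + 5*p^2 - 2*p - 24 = (p + 4)*(p^2 + p - 6) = (p - 2)*(p + 4)*(p + 3)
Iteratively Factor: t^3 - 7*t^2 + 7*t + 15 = (t - 3)*(t^2 - 4*t - 5) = (t - 3)*(t + 1)*(t - 5)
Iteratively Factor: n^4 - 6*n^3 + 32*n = (n + 2)*(n^3 - 8*n^2 + 16*n) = (n - 4)*(n + 2)*(n^2 - 4*n) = n*(n - 4)*(n + 2)*(n - 4)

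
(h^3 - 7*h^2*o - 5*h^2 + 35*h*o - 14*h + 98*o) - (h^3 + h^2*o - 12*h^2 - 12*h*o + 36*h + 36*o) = -8*h^2*o + 7*h^2 + 47*h*o - 50*h + 62*o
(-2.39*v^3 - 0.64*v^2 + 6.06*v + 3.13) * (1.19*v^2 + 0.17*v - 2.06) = -2.8441*v^5 - 1.1679*v^4 + 12.026*v^3 + 6.0733*v^2 - 11.9515*v - 6.4478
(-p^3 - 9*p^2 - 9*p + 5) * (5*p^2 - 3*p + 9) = -5*p^5 - 42*p^4 - 27*p^3 - 29*p^2 - 96*p + 45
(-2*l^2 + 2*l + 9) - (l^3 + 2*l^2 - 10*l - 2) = -l^3 - 4*l^2 + 12*l + 11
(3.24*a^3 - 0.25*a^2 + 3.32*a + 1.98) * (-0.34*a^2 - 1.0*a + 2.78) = -1.1016*a^5 - 3.155*a^4 + 8.1284*a^3 - 4.6882*a^2 + 7.2496*a + 5.5044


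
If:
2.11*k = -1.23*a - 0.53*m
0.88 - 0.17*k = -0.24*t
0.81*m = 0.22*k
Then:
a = -2.58703083762864*t - 9.48577973797167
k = 1.41176470588235*t + 5.17647058823529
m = 0.383442265795207*t + 1.40595497458243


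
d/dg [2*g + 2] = 2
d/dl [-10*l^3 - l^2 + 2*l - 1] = -30*l^2 - 2*l + 2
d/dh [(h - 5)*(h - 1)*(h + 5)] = 3*h^2 - 2*h - 25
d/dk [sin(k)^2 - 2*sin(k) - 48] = 2*(sin(k) - 1)*cos(k)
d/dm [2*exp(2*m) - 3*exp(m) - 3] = (4*exp(m) - 3)*exp(m)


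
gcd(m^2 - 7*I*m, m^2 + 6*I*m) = m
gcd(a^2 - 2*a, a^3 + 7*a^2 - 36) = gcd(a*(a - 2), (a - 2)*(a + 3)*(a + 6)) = a - 2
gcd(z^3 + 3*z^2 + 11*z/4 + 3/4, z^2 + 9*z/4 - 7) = 1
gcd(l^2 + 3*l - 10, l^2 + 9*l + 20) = l + 5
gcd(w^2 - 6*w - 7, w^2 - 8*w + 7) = w - 7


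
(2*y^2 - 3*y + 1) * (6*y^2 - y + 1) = 12*y^4 - 20*y^3 + 11*y^2 - 4*y + 1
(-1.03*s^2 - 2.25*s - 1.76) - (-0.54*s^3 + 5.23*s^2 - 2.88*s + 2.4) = 0.54*s^3 - 6.26*s^2 + 0.63*s - 4.16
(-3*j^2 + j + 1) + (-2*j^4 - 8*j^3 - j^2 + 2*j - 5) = -2*j^4 - 8*j^3 - 4*j^2 + 3*j - 4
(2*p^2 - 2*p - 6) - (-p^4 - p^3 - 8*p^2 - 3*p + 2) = p^4 + p^3 + 10*p^2 + p - 8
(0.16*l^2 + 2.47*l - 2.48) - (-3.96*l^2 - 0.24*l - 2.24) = 4.12*l^2 + 2.71*l - 0.24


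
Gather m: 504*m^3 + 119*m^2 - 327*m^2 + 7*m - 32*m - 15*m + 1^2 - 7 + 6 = 504*m^3 - 208*m^2 - 40*m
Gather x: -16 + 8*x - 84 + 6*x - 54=14*x - 154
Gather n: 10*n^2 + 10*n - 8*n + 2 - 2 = 10*n^2 + 2*n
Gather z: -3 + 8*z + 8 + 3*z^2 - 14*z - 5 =3*z^2 - 6*z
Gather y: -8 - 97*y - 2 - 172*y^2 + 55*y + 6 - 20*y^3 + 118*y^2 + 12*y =-20*y^3 - 54*y^2 - 30*y - 4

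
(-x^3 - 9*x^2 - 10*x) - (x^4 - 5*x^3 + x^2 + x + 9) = -x^4 + 4*x^3 - 10*x^2 - 11*x - 9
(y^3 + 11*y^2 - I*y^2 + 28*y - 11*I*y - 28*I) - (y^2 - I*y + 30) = y^3 + 10*y^2 - I*y^2 + 28*y - 10*I*y - 30 - 28*I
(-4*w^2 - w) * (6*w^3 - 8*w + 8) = -24*w^5 - 6*w^4 + 32*w^3 - 24*w^2 - 8*w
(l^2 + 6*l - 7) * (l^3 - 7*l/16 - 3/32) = l^5 + 6*l^4 - 119*l^3/16 - 87*l^2/32 + 5*l/2 + 21/32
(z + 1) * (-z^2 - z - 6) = -z^3 - 2*z^2 - 7*z - 6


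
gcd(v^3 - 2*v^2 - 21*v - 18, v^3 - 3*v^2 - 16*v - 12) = v^2 - 5*v - 6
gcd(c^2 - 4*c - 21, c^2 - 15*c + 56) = c - 7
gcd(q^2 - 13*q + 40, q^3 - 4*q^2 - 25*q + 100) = q - 5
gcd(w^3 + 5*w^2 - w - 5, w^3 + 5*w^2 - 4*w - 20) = w + 5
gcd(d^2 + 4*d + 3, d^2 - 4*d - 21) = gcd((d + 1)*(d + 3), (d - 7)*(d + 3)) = d + 3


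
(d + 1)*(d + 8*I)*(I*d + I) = I*d^3 - 8*d^2 + 2*I*d^2 - 16*d + I*d - 8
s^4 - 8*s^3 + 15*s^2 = s^2*(s - 5)*(s - 3)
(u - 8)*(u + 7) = u^2 - u - 56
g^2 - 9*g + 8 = (g - 8)*(g - 1)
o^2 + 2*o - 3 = (o - 1)*(o + 3)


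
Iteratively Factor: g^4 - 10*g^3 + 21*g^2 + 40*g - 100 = (g + 2)*(g^3 - 12*g^2 + 45*g - 50) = (g - 5)*(g + 2)*(g^2 - 7*g + 10) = (g - 5)^2*(g + 2)*(g - 2)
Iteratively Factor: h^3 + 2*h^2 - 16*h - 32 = (h - 4)*(h^2 + 6*h + 8) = (h - 4)*(h + 2)*(h + 4)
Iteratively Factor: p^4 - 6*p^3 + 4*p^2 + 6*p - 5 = (p - 1)*(p^3 - 5*p^2 - p + 5) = (p - 1)*(p + 1)*(p^2 - 6*p + 5) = (p - 5)*(p - 1)*(p + 1)*(p - 1)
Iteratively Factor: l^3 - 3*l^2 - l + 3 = (l + 1)*(l^2 - 4*l + 3) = (l - 3)*(l + 1)*(l - 1)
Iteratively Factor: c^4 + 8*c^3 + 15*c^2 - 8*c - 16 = (c - 1)*(c^3 + 9*c^2 + 24*c + 16) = (c - 1)*(c + 4)*(c^2 + 5*c + 4) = (c - 1)*(c + 4)^2*(c + 1)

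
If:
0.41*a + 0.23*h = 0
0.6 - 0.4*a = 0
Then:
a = 1.50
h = -2.67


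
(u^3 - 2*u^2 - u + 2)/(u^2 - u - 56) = (-u^3 + 2*u^2 + u - 2)/(-u^2 + u + 56)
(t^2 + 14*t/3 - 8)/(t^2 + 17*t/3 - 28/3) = (t + 6)/(t + 7)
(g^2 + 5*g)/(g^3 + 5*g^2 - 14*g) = (g + 5)/(g^2 + 5*g - 14)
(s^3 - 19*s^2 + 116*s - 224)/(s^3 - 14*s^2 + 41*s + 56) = (s - 4)/(s + 1)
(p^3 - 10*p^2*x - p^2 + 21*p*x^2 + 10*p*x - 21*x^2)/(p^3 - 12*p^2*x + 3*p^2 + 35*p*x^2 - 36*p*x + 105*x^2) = (-p^2 + 3*p*x + p - 3*x)/(-p^2 + 5*p*x - 3*p + 15*x)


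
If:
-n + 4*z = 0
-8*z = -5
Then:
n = 5/2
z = 5/8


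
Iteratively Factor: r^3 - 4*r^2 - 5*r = (r)*(r^2 - 4*r - 5) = r*(r + 1)*(r - 5)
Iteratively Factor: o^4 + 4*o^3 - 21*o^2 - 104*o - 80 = (o + 4)*(o^3 - 21*o - 20) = (o + 1)*(o + 4)*(o^2 - o - 20) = (o + 1)*(o + 4)^2*(o - 5)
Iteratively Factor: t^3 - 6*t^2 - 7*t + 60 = (t - 4)*(t^2 - 2*t - 15) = (t - 5)*(t - 4)*(t + 3)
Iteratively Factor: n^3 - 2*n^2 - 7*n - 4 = (n + 1)*(n^2 - 3*n - 4) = (n + 1)^2*(n - 4)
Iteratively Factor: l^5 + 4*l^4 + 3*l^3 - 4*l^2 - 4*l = (l + 2)*(l^4 + 2*l^3 - l^2 - 2*l) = l*(l + 2)*(l^3 + 2*l^2 - l - 2) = l*(l - 1)*(l + 2)*(l^2 + 3*l + 2) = l*(l - 1)*(l + 2)^2*(l + 1)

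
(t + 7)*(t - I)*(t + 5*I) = t^3 + 7*t^2 + 4*I*t^2 + 5*t + 28*I*t + 35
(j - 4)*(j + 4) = j^2 - 16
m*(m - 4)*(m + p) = m^3 + m^2*p - 4*m^2 - 4*m*p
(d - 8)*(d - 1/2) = d^2 - 17*d/2 + 4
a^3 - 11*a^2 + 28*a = a*(a - 7)*(a - 4)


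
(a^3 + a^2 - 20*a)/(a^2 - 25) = a*(a - 4)/(a - 5)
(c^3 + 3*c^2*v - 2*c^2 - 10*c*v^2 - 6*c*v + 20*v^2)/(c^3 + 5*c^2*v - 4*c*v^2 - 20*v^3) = (c - 2)/(c + 2*v)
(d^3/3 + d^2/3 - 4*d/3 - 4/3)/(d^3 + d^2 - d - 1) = (d^2 - 4)/(3*(d^2 - 1))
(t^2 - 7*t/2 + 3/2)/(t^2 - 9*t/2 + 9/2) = (2*t - 1)/(2*t - 3)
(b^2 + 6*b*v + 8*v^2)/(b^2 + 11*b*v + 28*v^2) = (b + 2*v)/(b + 7*v)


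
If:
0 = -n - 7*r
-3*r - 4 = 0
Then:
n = 28/3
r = -4/3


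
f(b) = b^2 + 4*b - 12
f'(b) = 2*b + 4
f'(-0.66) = 2.68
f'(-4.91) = -5.82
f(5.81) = 45.00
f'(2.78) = 9.56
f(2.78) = 6.85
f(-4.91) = -7.53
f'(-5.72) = -7.44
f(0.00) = -12.00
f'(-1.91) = 0.18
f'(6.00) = 16.00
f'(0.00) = 4.00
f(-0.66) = -14.20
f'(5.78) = 15.56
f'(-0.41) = 3.18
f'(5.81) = 15.62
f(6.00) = 48.00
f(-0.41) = -13.47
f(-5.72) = -2.16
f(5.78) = 44.53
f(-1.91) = -15.99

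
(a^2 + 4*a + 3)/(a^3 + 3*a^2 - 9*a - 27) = (a + 1)/(a^2 - 9)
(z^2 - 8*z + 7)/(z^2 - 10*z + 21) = (z - 1)/(z - 3)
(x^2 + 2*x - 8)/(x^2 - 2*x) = (x + 4)/x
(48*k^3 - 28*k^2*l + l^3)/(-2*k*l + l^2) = -24*k^2/l + 2*k + l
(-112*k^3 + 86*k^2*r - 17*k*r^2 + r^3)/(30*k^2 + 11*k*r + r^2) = (-112*k^3 + 86*k^2*r - 17*k*r^2 + r^3)/(30*k^2 + 11*k*r + r^2)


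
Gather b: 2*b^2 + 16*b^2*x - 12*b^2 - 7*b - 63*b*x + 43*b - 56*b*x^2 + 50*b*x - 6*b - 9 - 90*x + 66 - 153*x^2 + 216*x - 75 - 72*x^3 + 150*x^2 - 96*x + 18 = b^2*(16*x - 10) + b*(-56*x^2 - 13*x + 30) - 72*x^3 - 3*x^2 + 30*x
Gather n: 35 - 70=-35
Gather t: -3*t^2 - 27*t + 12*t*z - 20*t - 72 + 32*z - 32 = -3*t^2 + t*(12*z - 47) + 32*z - 104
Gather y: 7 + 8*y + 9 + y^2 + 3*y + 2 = y^2 + 11*y + 18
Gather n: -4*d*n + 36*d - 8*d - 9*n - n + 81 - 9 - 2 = 28*d + n*(-4*d - 10) + 70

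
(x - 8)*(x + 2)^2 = x^3 - 4*x^2 - 28*x - 32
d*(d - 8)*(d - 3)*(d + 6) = d^4 - 5*d^3 - 42*d^2 + 144*d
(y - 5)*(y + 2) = y^2 - 3*y - 10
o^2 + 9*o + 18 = (o + 3)*(o + 6)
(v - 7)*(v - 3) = v^2 - 10*v + 21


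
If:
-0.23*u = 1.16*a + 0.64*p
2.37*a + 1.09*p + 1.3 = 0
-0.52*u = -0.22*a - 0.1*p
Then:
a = -3.54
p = 6.51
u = -0.25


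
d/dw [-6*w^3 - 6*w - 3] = -18*w^2 - 6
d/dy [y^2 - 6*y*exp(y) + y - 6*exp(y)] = -6*y*exp(y) + 2*y - 12*exp(y) + 1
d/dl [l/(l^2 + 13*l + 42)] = (42 - l^2)/(l^4 + 26*l^3 + 253*l^2 + 1092*l + 1764)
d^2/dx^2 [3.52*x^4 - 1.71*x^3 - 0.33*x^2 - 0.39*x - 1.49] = 42.24*x^2 - 10.26*x - 0.66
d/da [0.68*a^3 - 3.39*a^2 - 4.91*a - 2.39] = 2.04*a^2 - 6.78*a - 4.91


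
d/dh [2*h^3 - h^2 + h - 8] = 6*h^2 - 2*h + 1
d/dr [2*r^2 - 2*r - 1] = 4*r - 2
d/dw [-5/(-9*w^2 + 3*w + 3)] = 5*(1 - 6*w)/(3*(-3*w^2 + w + 1)^2)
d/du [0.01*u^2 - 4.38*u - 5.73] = 0.02*u - 4.38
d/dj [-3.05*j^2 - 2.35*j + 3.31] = -6.1*j - 2.35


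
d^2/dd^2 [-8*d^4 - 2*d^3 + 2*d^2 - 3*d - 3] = -96*d^2 - 12*d + 4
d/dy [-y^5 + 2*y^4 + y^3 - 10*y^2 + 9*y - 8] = -5*y^4 + 8*y^3 + 3*y^2 - 20*y + 9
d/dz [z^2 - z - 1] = 2*z - 1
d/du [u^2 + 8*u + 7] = 2*u + 8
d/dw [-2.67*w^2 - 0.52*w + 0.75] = -5.34*w - 0.52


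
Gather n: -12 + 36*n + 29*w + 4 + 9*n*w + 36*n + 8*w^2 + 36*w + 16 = n*(9*w + 72) + 8*w^2 + 65*w + 8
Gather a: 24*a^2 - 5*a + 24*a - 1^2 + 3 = 24*a^2 + 19*a + 2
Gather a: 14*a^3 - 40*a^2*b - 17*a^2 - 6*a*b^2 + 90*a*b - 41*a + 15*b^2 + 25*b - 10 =14*a^3 + a^2*(-40*b - 17) + a*(-6*b^2 + 90*b - 41) + 15*b^2 + 25*b - 10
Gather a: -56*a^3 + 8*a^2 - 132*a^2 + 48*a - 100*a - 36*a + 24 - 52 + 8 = -56*a^3 - 124*a^2 - 88*a - 20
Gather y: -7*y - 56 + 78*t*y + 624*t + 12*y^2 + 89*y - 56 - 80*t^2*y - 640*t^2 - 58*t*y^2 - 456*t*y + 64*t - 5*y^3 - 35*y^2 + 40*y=-640*t^2 + 688*t - 5*y^3 + y^2*(-58*t - 23) + y*(-80*t^2 - 378*t + 122) - 112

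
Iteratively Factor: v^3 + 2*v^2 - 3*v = (v - 1)*(v^2 + 3*v) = (v - 1)*(v + 3)*(v)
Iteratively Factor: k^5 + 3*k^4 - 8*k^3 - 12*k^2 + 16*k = (k)*(k^4 + 3*k^3 - 8*k^2 - 12*k + 16) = k*(k + 2)*(k^3 + k^2 - 10*k + 8) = k*(k + 2)*(k + 4)*(k^2 - 3*k + 2) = k*(k - 2)*(k + 2)*(k + 4)*(k - 1)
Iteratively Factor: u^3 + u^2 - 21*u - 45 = (u - 5)*(u^2 + 6*u + 9) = (u - 5)*(u + 3)*(u + 3)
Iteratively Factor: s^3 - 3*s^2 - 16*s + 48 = (s + 4)*(s^2 - 7*s + 12) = (s - 3)*(s + 4)*(s - 4)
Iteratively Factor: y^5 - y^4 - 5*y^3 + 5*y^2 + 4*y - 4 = (y - 1)*(y^4 - 5*y^2 + 4) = (y - 1)*(y + 1)*(y^3 - y^2 - 4*y + 4) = (y - 2)*(y - 1)*(y + 1)*(y^2 + y - 2) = (y - 2)*(y - 1)*(y + 1)*(y + 2)*(y - 1)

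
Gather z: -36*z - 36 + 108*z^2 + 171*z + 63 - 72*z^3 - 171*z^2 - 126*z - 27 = -72*z^3 - 63*z^2 + 9*z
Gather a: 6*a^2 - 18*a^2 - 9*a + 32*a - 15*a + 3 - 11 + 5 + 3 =-12*a^2 + 8*a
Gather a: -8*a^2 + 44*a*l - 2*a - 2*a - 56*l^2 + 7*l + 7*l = -8*a^2 + a*(44*l - 4) - 56*l^2 + 14*l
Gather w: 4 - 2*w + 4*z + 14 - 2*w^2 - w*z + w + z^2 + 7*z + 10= -2*w^2 + w*(-z - 1) + z^2 + 11*z + 28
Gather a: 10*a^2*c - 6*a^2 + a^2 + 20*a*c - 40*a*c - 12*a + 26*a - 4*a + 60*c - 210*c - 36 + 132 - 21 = a^2*(10*c - 5) + a*(10 - 20*c) - 150*c + 75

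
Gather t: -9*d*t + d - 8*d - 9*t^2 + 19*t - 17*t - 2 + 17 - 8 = -7*d - 9*t^2 + t*(2 - 9*d) + 7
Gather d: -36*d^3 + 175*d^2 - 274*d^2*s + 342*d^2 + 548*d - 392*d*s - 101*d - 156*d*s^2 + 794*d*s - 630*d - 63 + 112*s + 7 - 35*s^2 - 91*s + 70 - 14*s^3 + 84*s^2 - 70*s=-36*d^3 + d^2*(517 - 274*s) + d*(-156*s^2 + 402*s - 183) - 14*s^3 + 49*s^2 - 49*s + 14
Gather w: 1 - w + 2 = 3 - w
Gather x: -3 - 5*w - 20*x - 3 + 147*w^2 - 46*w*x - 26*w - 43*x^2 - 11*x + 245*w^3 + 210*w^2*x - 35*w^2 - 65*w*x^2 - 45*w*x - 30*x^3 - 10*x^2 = 245*w^3 + 112*w^2 - 31*w - 30*x^3 + x^2*(-65*w - 53) + x*(210*w^2 - 91*w - 31) - 6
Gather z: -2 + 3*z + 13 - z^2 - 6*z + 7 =-z^2 - 3*z + 18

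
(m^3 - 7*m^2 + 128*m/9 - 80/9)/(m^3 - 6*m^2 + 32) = (m^2 - 3*m + 20/9)/(m^2 - 2*m - 8)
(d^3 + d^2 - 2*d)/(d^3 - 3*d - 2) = d*(-d^2 - d + 2)/(-d^3 + 3*d + 2)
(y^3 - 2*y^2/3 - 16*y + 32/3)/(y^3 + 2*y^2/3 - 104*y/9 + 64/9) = 3*(y - 4)/(3*y - 8)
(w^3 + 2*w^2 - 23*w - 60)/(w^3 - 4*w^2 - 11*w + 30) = (w + 4)/(w - 2)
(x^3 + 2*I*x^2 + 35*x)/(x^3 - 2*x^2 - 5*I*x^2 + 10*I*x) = (x + 7*I)/(x - 2)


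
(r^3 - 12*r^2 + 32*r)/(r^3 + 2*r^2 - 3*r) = (r^2 - 12*r + 32)/(r^2 + 2*r - 3)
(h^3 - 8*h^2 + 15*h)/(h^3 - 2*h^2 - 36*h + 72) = h*(h^2 - 8*h + 15)/(h^3 - 2*h^2 - 36*h + 72)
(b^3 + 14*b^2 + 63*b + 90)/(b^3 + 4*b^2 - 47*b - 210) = (b + 3)/(b - 7)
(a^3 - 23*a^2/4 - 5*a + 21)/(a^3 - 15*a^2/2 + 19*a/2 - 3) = (4*a^2 + a - 14)/(2*(2*a^2 - 3*a + 1))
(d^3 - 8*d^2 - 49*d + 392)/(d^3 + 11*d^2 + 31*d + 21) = (d^2 - 15*d + 56)/(d^2 + 4*d + 3)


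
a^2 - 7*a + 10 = (a - 5)*(a - 2)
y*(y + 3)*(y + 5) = y^3 + 8*y^2 + 15*y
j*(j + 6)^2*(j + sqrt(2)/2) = j^4 + sqrt(2)*j^3/2 + 12*j^3 + 6*sqrt(2)*j^2 + 36*j^2 + 18*sqrt(2)*j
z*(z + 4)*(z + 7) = z^3 + 11*z^2 + 28*z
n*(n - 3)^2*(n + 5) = n^4 - n^3 - 21*n^2 + 45*n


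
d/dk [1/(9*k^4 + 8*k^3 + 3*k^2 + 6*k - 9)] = 6*(-6*k^3 - 4*k^2 - k - 1)/(9*k^4 + 8*k^3 + 3*k^2 + 6*k - 9)^2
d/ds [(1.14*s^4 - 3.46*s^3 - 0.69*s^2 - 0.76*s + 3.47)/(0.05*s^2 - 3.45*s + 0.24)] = (0.114*s^5 - 11.972*s^4 + 24.9684*s^3 - 0.0726999999999993*s^2 - 0.6782*s + 11.7891)/(0.0025*s^4 - 0.345*s^3 + 11.9265*s^2 - 1.656*s + 0.0576)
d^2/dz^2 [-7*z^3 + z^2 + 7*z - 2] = 2 - 42*z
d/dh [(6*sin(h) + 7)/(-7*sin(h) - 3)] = 31*cos(h)/(7*sin(h) + 3)^2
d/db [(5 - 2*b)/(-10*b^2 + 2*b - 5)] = 20*b*(5 - b)/(100*b^4 - 40*b^3 + 104*b^2 - 20*b + 25)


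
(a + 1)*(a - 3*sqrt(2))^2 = a^3 - 6*sqrt(2)*a^2 + a^2 - 6*sqrt(2)*a + 18*a + 18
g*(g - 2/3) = g^2 - 2*g/3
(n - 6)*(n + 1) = n^2 - 5*n - 6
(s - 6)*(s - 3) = s^2 - 9*s + 18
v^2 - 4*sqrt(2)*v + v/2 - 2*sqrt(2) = (v + 1/2)*(v - 4*sqrt(2))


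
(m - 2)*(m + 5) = m^2 + 3*m - 10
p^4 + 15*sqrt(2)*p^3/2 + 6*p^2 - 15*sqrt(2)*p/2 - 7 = (p - 1)*(p + 1)*(p + sqrt(2)/2)*(p + 7*sqrt(2))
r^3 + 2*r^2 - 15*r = r*(r - 3)*(r + 5)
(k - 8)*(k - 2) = k^2 - 10*k + 16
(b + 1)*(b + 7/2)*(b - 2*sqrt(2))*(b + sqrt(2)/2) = b^4 - 3*sqrt(2)*b^3/2 + 9*b^3/2 - 27*sqrt(2)*b^2/4 + 3*b^2/2 - 9*b - 21*sqrt(2)*b/4 - 7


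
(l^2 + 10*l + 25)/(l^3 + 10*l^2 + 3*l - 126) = (l^2 + 10*l + 25)/(l^3 + 10*l^2 + 3*l - 126)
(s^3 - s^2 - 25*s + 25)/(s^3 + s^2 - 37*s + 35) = (s + 5)/(s + 7)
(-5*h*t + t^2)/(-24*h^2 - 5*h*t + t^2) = t*(5*h - t)/(24*h^2 + 5*h*t - t^2)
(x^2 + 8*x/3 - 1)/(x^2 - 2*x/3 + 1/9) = 3*(x + 3)/(3*x - 1)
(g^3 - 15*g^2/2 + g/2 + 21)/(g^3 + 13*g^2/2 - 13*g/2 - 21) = (g - 7)/(g + 7)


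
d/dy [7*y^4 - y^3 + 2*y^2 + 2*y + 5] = 28*y^3 - 3*y^2 + 4*y + 2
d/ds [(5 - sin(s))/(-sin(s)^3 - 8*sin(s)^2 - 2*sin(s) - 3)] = (-2*sin(s)^3 + 7*sin(s)^2 + 80*sin(s) + 13)*cos(s)/(sin(s)^3 + 8*sin(s)^2 + 2*sin(s) + 3)^2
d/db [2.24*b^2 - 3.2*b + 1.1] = 4.48*b - 3.2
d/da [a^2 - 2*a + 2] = 2*a - 2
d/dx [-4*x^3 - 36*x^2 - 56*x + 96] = -12*x^2 - 72*x - 56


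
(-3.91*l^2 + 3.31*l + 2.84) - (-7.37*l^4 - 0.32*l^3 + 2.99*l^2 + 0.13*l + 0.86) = 7.37*l^4 + 0.32*l^3 - 6.9*l^2 + 3.18*l + 1.98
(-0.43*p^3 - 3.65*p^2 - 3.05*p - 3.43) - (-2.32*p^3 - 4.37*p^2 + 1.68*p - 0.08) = 1.89*p^3 + 0.72*p^2 - 4.73*p - 3.35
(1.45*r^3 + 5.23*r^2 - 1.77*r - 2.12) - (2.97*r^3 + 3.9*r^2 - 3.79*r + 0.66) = -1.52*r^3 + 1.33*r^2 + 2.02*r - 2.78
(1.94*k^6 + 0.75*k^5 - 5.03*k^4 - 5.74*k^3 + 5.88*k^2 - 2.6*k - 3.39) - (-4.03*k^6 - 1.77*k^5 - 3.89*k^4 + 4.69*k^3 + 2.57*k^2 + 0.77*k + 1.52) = 5.97*k^6 + 2.52*k^5 - 1.14*k^4 - 10.43*k^3 + 3.31*k^2 - 3.37*k - 4.91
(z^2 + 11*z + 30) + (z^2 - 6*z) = 2*z^2 + 5*z + 30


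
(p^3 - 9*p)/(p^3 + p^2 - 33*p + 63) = p*(p + 3)/(p^2 + 4*p - 21)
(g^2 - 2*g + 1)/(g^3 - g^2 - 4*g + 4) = (g - 1)/(g^2 - 4)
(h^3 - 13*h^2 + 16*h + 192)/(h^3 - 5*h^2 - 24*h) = (h - 8)/h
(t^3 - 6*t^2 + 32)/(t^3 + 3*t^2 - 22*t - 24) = (t^2 - 2*t - 8)/(t^2 + 7*t + 6)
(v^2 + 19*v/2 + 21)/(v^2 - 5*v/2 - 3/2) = (2*v^2 + 19*v + 42)/(2*v^2 - 5*v - 3)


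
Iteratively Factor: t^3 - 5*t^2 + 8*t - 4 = (t - 1)*(t^2 - 4*t + 4) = (t - 2)*(t - 1)*(t - 2)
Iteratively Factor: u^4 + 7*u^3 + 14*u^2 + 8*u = (u + 2)*(u^3 + 5*u^2 + 4*u) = (u + 1)*(u + 2)*(u^2 + 4*u) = u*(u + 1)*(u + 2)*(u + 4)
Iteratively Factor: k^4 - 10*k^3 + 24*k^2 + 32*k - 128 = (k - 4)*(k^3 - 6*k^2 + 32) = (k - 4)^2*(k^2 - 2*k - 8) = (k - 4)^2*(k + 2)*(k - 4)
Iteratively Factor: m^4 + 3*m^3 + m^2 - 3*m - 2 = (m + 1)*(m^3 + 2*m^2 - m - 2) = (m - 1)*(m + 1)*(m^2 + 3*m + 2) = (m - 1)*(m + 1)*(m + 2)*(m + 1)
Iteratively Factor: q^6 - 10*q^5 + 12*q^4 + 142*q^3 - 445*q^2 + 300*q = (q)*(q^5 - 10*q^4 + 12*q^3 + 142*q^2 - 445*q + 300) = q*(q + 4)*(q^4 - 14*q^3 + 68*q^2 - 130*q + 75) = q*(q - 5)*(q + 4)*(q^3 - 9*q^2 + 23*q - 15) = q*(q - 5)*(q - 3)*(q + 4)*(q^2 - 6*q + 5) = q*(q - 5)^2*(q - 3)*(q + 4)*(q - 1)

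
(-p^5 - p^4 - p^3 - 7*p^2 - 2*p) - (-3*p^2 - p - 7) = -p^5 - p^4 - p^3 - 4*p^2 - p + 7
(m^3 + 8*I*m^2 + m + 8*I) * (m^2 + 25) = m^5 + 8*I*m^4 + 26*m^3 + 208*I*m^2 + 25*m + 200*I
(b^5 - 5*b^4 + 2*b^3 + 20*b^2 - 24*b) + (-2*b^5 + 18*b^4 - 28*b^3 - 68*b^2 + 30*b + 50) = -b^5 + 13*b^4 - 26*b^3 - 48*b^2 + 6*b + 50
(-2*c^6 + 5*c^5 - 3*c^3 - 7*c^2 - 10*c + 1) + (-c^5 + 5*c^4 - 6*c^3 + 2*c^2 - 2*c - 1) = -2*c^6 + 4*c^5 + 5*c^4 - 9*c^3 - 5*c^2 - 12*c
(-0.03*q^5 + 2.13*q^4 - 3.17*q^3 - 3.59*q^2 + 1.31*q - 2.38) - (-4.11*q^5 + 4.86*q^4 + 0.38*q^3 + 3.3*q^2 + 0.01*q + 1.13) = 4.08*q^5 - 2.73*q^4 - 3.55*q^3 - 6.89*q^2 + 1.3*q - 3.51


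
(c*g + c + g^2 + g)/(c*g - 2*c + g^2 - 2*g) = (g + 1)/(g - 2)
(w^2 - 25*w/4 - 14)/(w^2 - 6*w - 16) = (w + 7/4)/(w + 2)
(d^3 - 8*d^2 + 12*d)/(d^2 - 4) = d*(d - 6)/(d + 2)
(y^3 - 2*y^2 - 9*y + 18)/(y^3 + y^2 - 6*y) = (y - 3)/y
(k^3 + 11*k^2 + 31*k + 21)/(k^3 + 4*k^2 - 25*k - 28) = (k + 3)/(k - 4)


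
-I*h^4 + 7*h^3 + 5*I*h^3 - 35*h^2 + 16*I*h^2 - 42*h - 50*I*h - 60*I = (h - 6)*(h + 2*I)*(h + 5*I)*(-I*h - I)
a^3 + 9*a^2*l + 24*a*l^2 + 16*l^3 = (a + l)*(a + 4*l)^2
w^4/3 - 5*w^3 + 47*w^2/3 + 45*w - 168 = (w/3 + 1)*(w - 8)*(w - 7)*(w - 3)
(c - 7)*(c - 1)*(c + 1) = c^3 - 7*c^2 - c + 7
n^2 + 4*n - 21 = (n - 3)*(n + 7)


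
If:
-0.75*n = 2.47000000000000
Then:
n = -3.29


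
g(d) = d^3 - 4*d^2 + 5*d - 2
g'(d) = 3*d^2 - 8*d + 5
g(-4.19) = -166.73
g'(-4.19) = 91.19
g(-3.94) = -144.96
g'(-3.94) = 83.09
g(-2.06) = -38.02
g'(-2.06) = 34.21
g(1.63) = -0.15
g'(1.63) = -0.07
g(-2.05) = -37.68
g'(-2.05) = 34.01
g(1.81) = -0.12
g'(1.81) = 0.35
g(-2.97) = -78.33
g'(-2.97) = 55.22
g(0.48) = -0.41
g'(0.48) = 1.85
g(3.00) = 4.00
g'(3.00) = 8.00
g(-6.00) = -392.00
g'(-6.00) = 161.00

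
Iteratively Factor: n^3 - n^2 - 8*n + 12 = (n - 2)*(n^2 + n - 6) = (n - 2)*(n + 3)*(n - 2)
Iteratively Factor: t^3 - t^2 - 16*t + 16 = (t - 1)*(t^2 - 16) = (t - 1)*(t + 4)*(t - 4)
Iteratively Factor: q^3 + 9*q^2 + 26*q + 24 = (q + 4)*(q^2 + 5*q + 6) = (q + 2)*(q + 4)*(q + 3)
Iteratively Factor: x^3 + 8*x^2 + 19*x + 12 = (x + 3)*(x^2 + 5*x + 4) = (x + 1)*(x + 3)*(x + 4)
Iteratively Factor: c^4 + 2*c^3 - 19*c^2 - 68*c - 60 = (c + 2)*(c^3 - 19*c - 30) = (c - 5)*(c + 2)*(c^2 + 5*c + 6) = (c - 5)*(c + 2)^2*(c + 3)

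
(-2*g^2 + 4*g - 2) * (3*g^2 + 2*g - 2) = -6*g^4 + 8*g^3 + 6*g^2 - 12*g + 4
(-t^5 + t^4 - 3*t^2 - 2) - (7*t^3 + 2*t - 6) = -t^5 + t^4 - 7*t^3 - 3*t^2 - 2*t + 4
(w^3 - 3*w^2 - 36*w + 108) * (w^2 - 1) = w^5 - 3*w^4 - 37*w^3 + 111*w^2 + 36*w - 108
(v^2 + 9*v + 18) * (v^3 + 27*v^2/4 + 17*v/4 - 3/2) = v^5 + 63*v^4/4 + 83*v^3 + 633*v^2/4 + 63*v - 27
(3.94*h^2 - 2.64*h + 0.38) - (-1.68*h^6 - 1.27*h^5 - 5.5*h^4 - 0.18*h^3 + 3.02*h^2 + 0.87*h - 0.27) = 1.68*h^6 + 1.27*h^5 + 5.5*h^4 + 0.18*h^3 + 0.92*h^2 - 3.51*h + 0.65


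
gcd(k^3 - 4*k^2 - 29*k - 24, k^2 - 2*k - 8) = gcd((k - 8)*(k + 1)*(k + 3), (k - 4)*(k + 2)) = 1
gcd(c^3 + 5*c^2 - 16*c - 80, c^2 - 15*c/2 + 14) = c - 4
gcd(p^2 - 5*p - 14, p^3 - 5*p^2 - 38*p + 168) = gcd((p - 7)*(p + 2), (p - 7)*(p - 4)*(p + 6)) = p - 7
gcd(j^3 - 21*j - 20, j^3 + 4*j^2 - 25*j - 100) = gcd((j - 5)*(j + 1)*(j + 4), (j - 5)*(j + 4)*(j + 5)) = j^2 - j - 20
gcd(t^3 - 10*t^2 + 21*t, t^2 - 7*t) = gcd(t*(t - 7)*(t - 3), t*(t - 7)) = t^2 - 7*t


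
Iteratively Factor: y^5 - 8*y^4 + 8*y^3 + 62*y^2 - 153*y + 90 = (y - 2)*(y^4 - 6*y^3 - 4*y^2 + 54*y - 45) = (y - 2)*(y + 3)*(y^3 - 9*y^2 + 23*y - 15) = (y - 3)*(y - 2)*(y + 3)*(y^2 - 6*y + 5) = (y - 3)*(y - 2)*(y - 1)*(y + 3)*(y - 5)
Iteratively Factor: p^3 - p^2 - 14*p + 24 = (p - 2)*(p^2 + p - 12) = (p - 3)*(p - 2)*(p + 4)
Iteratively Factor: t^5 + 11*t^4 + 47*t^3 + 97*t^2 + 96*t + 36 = (t + 2)*(t^4 + 9*t^3 + 29*t^2 + 39*t + 18) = (t + 2)^2*(t^3 + 7*t^2 + 15*t + 9) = (t + 1)*(t + 2)^2*(t^2 + 6*t + 9) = (t + 1)*(t + 2)^2*(t + 3)*(t + 3)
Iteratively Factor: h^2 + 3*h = (h + 3)*(h)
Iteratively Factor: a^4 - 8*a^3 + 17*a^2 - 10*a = (a)*(a^3 - 8*a^2 + 17*a - 10) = a*(a - 5)*(a^2 - 3*a + 2) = a*(a - 5)*(a - 1)*(a - 2)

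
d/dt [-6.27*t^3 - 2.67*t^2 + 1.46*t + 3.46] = -18.81*t^2 - 5.34*t + 1.46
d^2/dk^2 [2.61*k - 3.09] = 0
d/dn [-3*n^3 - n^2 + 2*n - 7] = -9*n^2 - 2*n + 2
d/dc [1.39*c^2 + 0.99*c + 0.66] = 2.78*c + 0.99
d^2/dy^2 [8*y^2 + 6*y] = 16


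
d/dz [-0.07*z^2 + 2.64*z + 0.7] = 2.64 - 0.14*z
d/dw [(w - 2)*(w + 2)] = 2*w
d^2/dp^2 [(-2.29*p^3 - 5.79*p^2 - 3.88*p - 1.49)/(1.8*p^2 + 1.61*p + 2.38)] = (-7.105427357601e-15*p^5 - 5.6843418860808e-14*p^4 + 16.165342*p^3 + 67.211628*p^2 - 4.00545600000003*p - 30.817122)/(5.832*p^6 + 15.6492*p^5 + 37.13094*p^4 + 45.556721*p^3 + 49.095354*p^2 + 27.359052*p + 13.481272)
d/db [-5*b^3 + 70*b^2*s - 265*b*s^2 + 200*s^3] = -15*b^2 + 140*b*s - 265*s^2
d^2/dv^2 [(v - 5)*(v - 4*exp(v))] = -4*v*exp(v) + 12*exp(v) + 2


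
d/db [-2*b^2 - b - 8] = -4*b - 1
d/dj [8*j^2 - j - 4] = 16*j - 1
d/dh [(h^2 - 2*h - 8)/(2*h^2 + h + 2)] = (5*h^2 + 36*h + 4)/(4*h^4 + 4*h^3 + 9*h^2 + 4*h + 4)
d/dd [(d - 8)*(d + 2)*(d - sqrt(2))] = 3*d^2 - 12*d - 2*sqrt(2)*d - 16 + 6*sqrt(2)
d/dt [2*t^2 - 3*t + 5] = 4*t - 3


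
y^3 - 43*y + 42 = (y - 6)*(y - 1)*(y + 7)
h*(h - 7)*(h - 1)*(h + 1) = h^4 - 7*h^3 - h^2 + 7*h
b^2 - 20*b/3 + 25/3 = (b - 5)*(b - 5/3)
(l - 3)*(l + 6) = l^2 + 3*l - 18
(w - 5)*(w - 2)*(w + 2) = w^3 - 5*w^2 - 4*w + 20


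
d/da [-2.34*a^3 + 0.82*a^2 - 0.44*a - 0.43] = -7.02*a^2 + 1.64*a - 0.44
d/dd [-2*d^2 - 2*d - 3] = -4*d - 2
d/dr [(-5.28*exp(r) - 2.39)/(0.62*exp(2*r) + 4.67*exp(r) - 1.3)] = (3.2736*exp(2*r) + 2.9636*exp(r) + 18.0253)*exp(r)/(0.3844*exp(4*r) + 5.7908*exp(3*r) + 20.1969*exp(2*r) - 12.142*exp(r) + 1.69)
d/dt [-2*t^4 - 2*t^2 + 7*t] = -8*t^3 - 4*t + 7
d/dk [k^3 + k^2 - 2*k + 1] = 3*k^2 + 2*k - 2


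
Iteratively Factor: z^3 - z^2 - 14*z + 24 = (z - 2)*(z^2 + z - 12) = (z - 2)*(z + 4)*(z - 3)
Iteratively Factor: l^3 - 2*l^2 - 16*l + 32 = (l + 4)*(l^2 - 6*l + 8) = (l - 2)*(l + 4)*(l - 4)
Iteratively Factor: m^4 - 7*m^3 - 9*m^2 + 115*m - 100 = (m + 4)*(m^3 - 11*m^2 + 35*m - 25) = (m - 1)*(m + 4)*(m^2 - 10*m + 25) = (m - 5)*(m - 1)*(m + 4)*(m - 5)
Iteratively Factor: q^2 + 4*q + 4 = (q + 2)*(q + 2)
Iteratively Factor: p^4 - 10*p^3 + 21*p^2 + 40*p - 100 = (p - 5)*(p^3 - 5*p^2 - 4*p + 20) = (p - 5)^2*(p^2 - 4) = (p - 5)^2*(p - 2)*(p + 2)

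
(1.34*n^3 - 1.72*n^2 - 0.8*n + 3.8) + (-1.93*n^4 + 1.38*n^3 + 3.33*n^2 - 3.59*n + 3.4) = -1.93*n^4 + 2.72*n^3 + 1.61*n^2 - 4.39*n + 7.2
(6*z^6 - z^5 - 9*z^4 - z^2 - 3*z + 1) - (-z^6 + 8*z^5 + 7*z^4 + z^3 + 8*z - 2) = 7*z^6 - 9*z^5 - 16*z^4 - z^3 - z^2 - 11*z + 3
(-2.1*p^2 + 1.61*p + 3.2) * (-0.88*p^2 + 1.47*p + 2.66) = 1.848*p^4 - 4.5038*p^3 - 6.0353*p^2 + 8.9866*p + 8.512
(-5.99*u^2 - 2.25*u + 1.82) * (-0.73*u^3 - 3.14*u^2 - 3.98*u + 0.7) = 4.3727*u^5 + 20.4511*u^4 + 29.5766*u^3 - 0.9528*u^2 - 8.8186*u + 1.274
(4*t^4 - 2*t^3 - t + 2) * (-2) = -8*t^4 + 4*t^3 + 2*t - 4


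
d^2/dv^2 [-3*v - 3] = 0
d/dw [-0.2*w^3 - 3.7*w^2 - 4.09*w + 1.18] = -0.6*w^2 - 7.4*w - 4.09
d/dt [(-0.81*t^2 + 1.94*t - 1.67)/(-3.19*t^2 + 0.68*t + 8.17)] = (5.6378*t^2 - 23.89*t + 16.9854)/(10.1761*t^4 - 4.3384*t^3 - 51.6622*t^2 + 11.1112*t + 66.7489)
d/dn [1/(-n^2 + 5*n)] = (2*n - 5)/(n^2*(n - 5)^2)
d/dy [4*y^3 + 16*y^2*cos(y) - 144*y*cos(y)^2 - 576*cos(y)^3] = -16*y^2*sin(y) + 12*y^2 + 144*y*sin(2*y) + 32*y*cos(y) + 1728*sin(y)*cos(y)^2 - 144*cos(y)^2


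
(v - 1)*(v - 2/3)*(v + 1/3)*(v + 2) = v^4 + 2*v^3/3 - 23*v^2/9 + 4*v/9 + 4/9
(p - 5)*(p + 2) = p^2 - 3*p - 10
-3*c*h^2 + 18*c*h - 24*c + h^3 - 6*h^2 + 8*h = (-3*c + h)*(h - 4)*(h - 2)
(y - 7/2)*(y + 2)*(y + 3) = y^3 + 3*y^2/2 - 23*y/2 - 21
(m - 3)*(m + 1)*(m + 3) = m^3 + m^2 - 9*m - 9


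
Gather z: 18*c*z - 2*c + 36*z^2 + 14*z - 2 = -2*c + 36*z^2 + z*(18*c + 14) - 2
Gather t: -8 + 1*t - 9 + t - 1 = 2*t - 18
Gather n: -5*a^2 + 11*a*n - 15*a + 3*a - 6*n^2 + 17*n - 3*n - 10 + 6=-5*a^2 - 12*a - 6*n^2 + n*(11*a + 14) - 4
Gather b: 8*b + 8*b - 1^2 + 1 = 16*b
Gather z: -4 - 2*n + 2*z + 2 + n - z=-n + z - 2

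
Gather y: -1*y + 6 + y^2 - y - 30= y^2 - 2*y - 24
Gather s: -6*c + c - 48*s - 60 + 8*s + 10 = -5*c - 40*s - 50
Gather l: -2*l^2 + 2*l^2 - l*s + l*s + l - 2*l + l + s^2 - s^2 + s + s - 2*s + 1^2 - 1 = 0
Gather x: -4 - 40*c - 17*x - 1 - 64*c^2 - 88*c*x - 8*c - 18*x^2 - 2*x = -64*c^2 - 48*c - 18*x^2 + x*(-88*c - 19) - 5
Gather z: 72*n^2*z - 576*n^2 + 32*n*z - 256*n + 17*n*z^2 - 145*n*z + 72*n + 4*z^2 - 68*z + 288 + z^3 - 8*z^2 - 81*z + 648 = -576*n^2 - 184*n + z^3 + z^2*(17*n - 4) + z*(72*n^2 - 113*n - 149) + 936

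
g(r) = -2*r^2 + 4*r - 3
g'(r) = 4 - 4*r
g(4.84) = -30.49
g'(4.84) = -15.36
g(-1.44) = -12.91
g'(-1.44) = 9.76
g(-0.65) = -6.44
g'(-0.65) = 6.60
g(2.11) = -3.46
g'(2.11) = -4.44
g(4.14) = -20.72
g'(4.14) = -12.56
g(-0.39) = -4.86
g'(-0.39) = 5.56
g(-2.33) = -23.18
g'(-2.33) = 13.32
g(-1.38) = -12.33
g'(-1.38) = 9.52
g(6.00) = -51.00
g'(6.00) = -20.00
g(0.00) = -3.00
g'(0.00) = 4.00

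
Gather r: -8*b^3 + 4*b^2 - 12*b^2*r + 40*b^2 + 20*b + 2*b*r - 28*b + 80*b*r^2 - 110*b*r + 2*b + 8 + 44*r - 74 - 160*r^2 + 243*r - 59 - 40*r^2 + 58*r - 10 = -8*b^3 + 44*b^2 - 6*b + r^2*(80*b - 200) + r*(-12*b^2 - 108*b + 345) - 135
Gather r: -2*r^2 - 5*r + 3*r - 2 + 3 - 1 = -2*r^2 - 2*r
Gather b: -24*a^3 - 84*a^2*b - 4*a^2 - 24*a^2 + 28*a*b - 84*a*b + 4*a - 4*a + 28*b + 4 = -24*a^3 - 28*a^2 + b*(-84*a^2 - 56*a + 28) + 4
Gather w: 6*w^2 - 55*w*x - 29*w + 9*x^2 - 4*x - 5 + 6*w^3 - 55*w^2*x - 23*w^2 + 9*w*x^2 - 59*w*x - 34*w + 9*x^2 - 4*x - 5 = 6*w^3 + w^2*(-55*x - 17) + w*(9*x^2 - 114*x - 63) + 18*x^2 - 8*x - 10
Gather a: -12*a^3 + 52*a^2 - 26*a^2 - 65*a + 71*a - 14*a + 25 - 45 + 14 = -12*a^3 + 26*a^2 - 8*a - 6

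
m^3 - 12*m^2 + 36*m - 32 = (m - 8)*(m - 2)^2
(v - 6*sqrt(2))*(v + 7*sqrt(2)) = v^2 + sqrt(2)*v - 84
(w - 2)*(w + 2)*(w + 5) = w^3 + 5*w^2 - 4*w - 20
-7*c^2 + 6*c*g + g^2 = (-c + g)*(7*c + g)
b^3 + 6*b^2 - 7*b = b*(b - 1)*(b + 7)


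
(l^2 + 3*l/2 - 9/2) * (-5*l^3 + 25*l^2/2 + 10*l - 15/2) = -5*l^5 + 5*l^4 + 205*l^3/4 - 195*l^2/4 - 225*l/4 + 135/4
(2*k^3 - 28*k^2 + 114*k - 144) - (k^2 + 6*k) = 2*k^3 - 29*k^2 + 108*k - 144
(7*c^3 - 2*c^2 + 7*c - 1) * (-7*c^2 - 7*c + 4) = -49*c^5 - 35*c^4 - 7*c^3 - 50*c^2 + 35*c - 4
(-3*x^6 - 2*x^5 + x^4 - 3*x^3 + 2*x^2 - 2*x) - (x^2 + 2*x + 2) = -3*x^6 - 2*x^5 + x^4 - 3*x^3 + x^2 - 4*x - 2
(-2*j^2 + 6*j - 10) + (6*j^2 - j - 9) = 4*j^2 + 5*j - 19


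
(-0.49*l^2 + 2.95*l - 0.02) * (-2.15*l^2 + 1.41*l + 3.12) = 1.0535*l^4 - 7.0334*l^3 + 2.6737*l^2 + 9.1758*l - 0.0624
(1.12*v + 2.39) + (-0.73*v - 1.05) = 0.39*v + 1.34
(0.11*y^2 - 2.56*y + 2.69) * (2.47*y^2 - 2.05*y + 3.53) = 0.2717*y^4 - 6.5487*y^3 + 12.2806*y^2 - 14.5513*y + 9.4957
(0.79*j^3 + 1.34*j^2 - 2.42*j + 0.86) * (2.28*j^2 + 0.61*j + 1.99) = 1.8012*j^5 + 3.5371*j^4 - 3.1281*j^3 + 3.1512*j^2 - 4.2912*j + 1.7114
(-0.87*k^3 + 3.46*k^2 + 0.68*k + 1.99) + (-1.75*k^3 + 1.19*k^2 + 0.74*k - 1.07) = -2.62*k^3 + 4.65*k^2 + 1.42*k + 0.92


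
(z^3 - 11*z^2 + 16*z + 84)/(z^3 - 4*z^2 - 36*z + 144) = (z^2 - 5*z - 14)/(z^2 + 2*z - 24)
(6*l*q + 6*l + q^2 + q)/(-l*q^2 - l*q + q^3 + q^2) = (6*l + q)/(q*(-l + q))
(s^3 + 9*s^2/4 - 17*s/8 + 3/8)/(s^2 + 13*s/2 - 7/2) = (4*s^2 + 11*s - 3)/(4*(s + 7))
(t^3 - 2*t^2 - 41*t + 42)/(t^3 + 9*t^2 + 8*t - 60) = (t^2 - 8*t + 7)/(t^2 + 3*t - 10)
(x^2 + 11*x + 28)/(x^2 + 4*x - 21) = (x + 4)/(x - 3)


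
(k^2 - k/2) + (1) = k^2 - k/2 + 1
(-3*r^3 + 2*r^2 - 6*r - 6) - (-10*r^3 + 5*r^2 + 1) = 7*r^3 - 3*r^2 - 6*r - 7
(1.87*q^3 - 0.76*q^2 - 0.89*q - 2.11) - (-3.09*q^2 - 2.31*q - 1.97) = 1.87*q^3 + 2.33*q^2 + 1.42*q - 0.14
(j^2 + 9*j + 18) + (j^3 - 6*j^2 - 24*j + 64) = j^3 - 5*j^2 - 15*j + 82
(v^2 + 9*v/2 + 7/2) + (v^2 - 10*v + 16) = 2*v^2 - 11*v/2 + 39/2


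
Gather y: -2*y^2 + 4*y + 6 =-2*y^2 + 4*y + 6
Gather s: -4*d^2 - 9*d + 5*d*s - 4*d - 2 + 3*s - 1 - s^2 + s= -4*d^2 - 13*d - s^2 + s*(5*d + 4) - 3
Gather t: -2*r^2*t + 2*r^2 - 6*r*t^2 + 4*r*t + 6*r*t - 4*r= 2*r^2 - 6*r*t^2 - 4*r + t*(-2*r^2 + 10*r)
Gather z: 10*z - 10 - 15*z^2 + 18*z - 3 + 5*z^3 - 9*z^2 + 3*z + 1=5*z^3 - 24*z^2 + 31*z - 12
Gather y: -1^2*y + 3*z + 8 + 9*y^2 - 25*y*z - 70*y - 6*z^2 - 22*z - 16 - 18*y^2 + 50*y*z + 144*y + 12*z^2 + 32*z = -9*y^2 + y*(25*z + 73) + 6*z^2 + 13*z - 8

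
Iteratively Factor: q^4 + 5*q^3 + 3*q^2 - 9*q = (q - 1)*(q^3 + 6*q^2 + 9*q) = q*(q - 1)*(q^2 + 6*q + 9) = q*(q - 1)*(q + 3)*(q + 3)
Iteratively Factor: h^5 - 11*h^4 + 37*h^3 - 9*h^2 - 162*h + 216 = (h - 4)*(h^4 - 7*h^3 + 9*h^2 + 27*h - 54) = (h - 4)*(h + 2)*(h^3 - 9*h^2 + 27*h - 27) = (h - 4)*(h - 3)*(h + 2)*(h^2 - 6*h + 9) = (h - 4)*(h - 3)^2*(h + 2)*(h - 3)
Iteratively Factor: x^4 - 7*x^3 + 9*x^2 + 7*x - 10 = (x - 2)*(x^3 - 5*x^2 - x + 5) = (x - 5)*(x - 2)*(x^2 - 1) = (x - 5)*(x - 2)*(x - 1)*(x + 1)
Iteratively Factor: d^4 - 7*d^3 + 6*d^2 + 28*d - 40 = (d - 2)*(d^3 - 5*d^2 - 4*d + 20) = (d - 2)^2*(d^2 - 3*d - 10) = (d - 2)^2*(d + 2)*(d - 5)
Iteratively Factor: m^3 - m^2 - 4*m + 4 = (m + 2)*(m^2 - 3*m + 2) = (m - 2)*(m + 2)*(m - 1)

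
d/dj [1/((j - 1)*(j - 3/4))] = 4*(7 - 8*j)/(16*j^4 - 56*j^3 + 73*j^2 - 42*j + 9)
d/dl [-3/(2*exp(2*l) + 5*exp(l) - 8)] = (12*exp(l) + 15)*exp(l)/(2*exp(2*l) + 5*exp(l) - 8)^2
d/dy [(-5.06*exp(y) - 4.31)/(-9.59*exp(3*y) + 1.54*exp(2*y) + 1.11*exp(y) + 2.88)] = (-97.0508*exp(3*y) - 116.2063*exp(2*y) + 13.2748*exp(y) - 9.7887)*exp(y)/(91.9681*exp(6*y) - 29.5372*exp(5*y) - 18.9182*exp(4*y) - 51.8196*exp(3*y) + 10.1025*exp(2*y) + 6.3936*exp(y) + 8.2944)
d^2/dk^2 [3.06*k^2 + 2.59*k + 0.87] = 6.12000000000000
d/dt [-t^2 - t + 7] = -2*t - 1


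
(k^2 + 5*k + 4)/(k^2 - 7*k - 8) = (k + 4)/(k - 8)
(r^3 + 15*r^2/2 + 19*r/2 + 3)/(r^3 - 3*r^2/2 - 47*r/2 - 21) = (2*r^2 + 13*r + 6)/(2*r^2 - 5*r - 42)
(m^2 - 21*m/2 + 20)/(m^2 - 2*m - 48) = (m - 5/2)/(m + 6)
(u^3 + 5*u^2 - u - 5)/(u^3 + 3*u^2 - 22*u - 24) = (u^2 + 4*u - 5)/(u^2 + 2*u - 24)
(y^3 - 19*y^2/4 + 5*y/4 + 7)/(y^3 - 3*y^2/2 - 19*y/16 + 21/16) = 4*(y - 4)/(4*y - 3)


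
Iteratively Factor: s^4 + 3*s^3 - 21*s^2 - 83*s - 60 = (s + 1)*(s^3 + 2*s^2 - 23*s - 60) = (s + 1)*(s + 4)*(s^2 - 2*s - 15) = (s - 5)*(s + 1)*(s + 4)*(s + 3)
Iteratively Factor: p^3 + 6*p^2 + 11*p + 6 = (p + 2)*(p^2 + 4*p + 3) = (p + 2)*(p + 3)*(p + 1)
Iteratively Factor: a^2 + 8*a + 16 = (a + 4)*(a + 4)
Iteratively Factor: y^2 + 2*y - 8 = (y + 4)*(y - 2)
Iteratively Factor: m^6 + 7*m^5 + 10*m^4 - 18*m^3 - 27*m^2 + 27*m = (m + 3)*(m^5 + 4*m^4 - 2*m^3 - 12*m^2 + 9*m) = (m - 1)*(m + 3)*(m^4 + 5*m^3 + 3*m^2 - 9*m) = (m - 1)*(m + 3)^2*(m^3 + 2*m^2 - 3*m) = m*(m - 1)*(m + 3)^2*(m^2 + 2*m - 3) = m*(m - 1)*(m + 3)^3*(m - 1)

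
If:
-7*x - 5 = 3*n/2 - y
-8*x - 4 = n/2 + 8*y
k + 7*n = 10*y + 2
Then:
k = 202/17 - 726*y/17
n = 128*y/17 - 24/17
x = -25*y/17 - 7/17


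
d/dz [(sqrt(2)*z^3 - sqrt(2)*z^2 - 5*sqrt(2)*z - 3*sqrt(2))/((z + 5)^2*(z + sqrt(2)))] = sqrt(2)*((z + 5)*(z + sqrt(2))*(3*z^2 - 2*z - 5) + (z + 5)*(-z^3 + z^2 + 5*z + 3) + 2*(z + sqrt(2))*(-z^3 + z^2 + 5*z + 3))/((z + 5)^3*(z + sqrt(2))^2)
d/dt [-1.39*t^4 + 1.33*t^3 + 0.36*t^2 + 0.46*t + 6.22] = -5.56*t^3 + 3.99*t^2 + 0.72*t + 0.46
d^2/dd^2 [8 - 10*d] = 0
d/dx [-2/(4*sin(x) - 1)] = 8*cos(x)/(4*sin(x) - 1)^2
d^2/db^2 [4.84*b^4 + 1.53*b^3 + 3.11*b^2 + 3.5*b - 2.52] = 58.08*b^2 + 9.18*b + 6.22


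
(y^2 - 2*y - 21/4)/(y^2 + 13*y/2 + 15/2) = (y - 7/2)/(y + 5)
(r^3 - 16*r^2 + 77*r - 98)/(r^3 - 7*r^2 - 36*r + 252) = (r^2 - 9*r + 14)/(r^2 - 36)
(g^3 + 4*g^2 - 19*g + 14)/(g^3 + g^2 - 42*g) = (g^2 - 3*g + 2)/(g*(g - 6))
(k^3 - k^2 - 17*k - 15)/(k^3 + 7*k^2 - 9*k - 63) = (k^2 - 4*k - 5)/(k^2 + 4*k - 21)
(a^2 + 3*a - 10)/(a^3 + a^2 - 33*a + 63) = (a^2 + 3*a - 10)/(a^3 + a^2 - 33*a + 63)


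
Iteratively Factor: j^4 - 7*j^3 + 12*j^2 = (j)*(j^3 - 7*j^2 + 12*j) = j^2*(j^2 - 7*j + 12) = j^2*(j - 3)*(j - 4)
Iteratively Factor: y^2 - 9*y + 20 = (y - 4)*(y - 5)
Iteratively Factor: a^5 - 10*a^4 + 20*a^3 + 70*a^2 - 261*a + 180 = (a + 3)*(a^4 - 13*a^3 + 59*a^2 - 107*a + 60) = (a - 5)*(a + 3)*(a^3 - 8*a^2 + 19*a - 12) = (a - 5)*(a - 4)*(a + 3)*(a^2 - 4*a + 3) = (a - 5)*(a - 4)*(a - 1)*(a + 3)*(a - 3)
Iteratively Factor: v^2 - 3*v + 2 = (v - 1)*(v - 2)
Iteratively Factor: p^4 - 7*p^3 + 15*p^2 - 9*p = (p - 3)*(p^3 - 4*p^2 + 3*p) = (p - 3)*(p - 1)*(p^2 - 3*p) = (p - 3)^2*(p - 1)*(p)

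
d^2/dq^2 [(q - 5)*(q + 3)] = 2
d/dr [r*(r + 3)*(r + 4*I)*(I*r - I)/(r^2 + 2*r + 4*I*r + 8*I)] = 2*I*(r^3 + 4*r^2 + 4*r - 3)/(r^2 + 4*r + 4)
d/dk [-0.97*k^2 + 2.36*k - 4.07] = 2.36 - 1.94*k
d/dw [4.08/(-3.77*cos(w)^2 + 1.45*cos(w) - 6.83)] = (5.916 - 30.7632*cos(w))*sin(w)/(3.77*cos(w)^2 - 1.45*cos(w) + 6.83)^2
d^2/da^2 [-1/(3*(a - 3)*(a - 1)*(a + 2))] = 2*(-6*a^4 + 16*a^3 + 3*a^2 - 12*a - 37)/(3*(a^9 - 6*a^8 - 3*a^7 + 70*a^6 - 57*a^5 - 258*a^4 + 343*a^3 + 234*a^2 - 540*a + 216))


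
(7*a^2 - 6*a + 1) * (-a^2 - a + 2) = -7*a^4 - a^3 + 19*a^2 - 13*a + 2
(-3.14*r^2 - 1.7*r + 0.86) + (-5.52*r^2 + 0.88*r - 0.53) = -8.66*r^2 - 0.82*r + 0.33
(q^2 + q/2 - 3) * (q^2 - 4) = q^4 + q^3/2 - 7*q^2 - 2*q + 12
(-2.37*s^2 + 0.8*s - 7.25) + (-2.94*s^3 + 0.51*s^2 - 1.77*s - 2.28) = -2.94*s^3 - 1.86*s^2 - 0.97*s - 9.53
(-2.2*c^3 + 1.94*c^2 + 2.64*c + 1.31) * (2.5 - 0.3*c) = 0.66*c^4 - 6.082*c^3 + 4.058*c^2 + 6.207*c + 3.275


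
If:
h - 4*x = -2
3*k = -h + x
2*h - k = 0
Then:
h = 2/27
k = 4/27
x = 14/27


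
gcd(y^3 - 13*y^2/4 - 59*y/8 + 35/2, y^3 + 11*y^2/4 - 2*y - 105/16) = y + 5/2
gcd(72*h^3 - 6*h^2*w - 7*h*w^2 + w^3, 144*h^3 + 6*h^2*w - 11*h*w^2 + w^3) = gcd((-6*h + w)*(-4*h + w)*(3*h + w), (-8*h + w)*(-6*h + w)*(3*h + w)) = -18*h^2 - 3*h*w + w^2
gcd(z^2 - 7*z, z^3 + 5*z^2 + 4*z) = z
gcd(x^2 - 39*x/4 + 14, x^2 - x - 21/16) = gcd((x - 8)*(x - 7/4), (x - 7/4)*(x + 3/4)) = x - 7/4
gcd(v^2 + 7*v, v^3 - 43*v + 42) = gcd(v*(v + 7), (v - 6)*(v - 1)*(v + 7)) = v + 7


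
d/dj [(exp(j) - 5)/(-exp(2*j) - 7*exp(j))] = (exp(2*j) - 10*exp(j) - 35)*exp(-j)/(exp(2*j) + 14*exp(j) + 49)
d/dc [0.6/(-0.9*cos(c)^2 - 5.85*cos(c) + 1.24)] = -(1.08*cos(c) + 3.51)*sin(c)/(0.9*cos(c)^2 + 5.85*cos(c) - 1.24)^2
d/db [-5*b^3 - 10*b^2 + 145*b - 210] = -15*b^2 - 20*b + 145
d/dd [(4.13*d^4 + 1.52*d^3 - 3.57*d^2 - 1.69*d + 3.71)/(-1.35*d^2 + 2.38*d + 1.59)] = (-11.151*d^5 + 27.4362*d^4 + 33.502*d^3 - 3.5277*d^2 - 1.3356*d - 11.5169)/(1.8225*d^4 - 6.426*d^3 + 1.3714*d^2 + 7.5684*d + 2.5281)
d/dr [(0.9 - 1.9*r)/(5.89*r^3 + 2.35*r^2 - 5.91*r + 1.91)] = (22.382*r^3 - 11.438*r^2 - 4.23*r + 1.69)/(34.6921*r^6 + 27.683*r^5 - 64.0973*r^4 - 5.2772*r^3 + 43.9051*r^2 - 22.5762*r + 3.6481)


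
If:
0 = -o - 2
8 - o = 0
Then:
No Solution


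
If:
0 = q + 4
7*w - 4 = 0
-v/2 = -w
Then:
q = -4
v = 8/7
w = 4/7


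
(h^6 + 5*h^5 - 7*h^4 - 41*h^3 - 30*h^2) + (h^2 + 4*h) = h^6 + 5*h^5 - 7*h^4 - 41*h^3 - 29*h^2 + 4*h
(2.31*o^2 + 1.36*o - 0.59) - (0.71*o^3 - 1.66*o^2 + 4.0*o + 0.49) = -0.71*o^3 + 3.97*o^2 - 2.64*o - 1.08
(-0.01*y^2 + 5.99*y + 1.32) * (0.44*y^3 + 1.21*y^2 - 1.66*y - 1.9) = -0.0044*y^5 + 2.6235*y^4 + 7.8453*y^3 - 8.3272*y^2 - 13.5722*y - 2.508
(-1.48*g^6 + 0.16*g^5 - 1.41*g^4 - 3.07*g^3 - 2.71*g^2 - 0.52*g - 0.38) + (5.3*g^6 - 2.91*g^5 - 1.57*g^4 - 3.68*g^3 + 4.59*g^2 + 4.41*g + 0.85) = 3.82*g^6 - 2.75*g^5 - 2.98*g^4 - 6.75*g^3 + 1.88*g^2 + 3.89*g + 0.47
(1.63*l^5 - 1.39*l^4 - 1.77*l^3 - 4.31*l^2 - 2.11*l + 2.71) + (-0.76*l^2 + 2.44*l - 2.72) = 1.63*l^5 - 1.39*l^4 - 1.77*l^3 - 5.07*l^2 + 0.33*l - 0.0100000000000002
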